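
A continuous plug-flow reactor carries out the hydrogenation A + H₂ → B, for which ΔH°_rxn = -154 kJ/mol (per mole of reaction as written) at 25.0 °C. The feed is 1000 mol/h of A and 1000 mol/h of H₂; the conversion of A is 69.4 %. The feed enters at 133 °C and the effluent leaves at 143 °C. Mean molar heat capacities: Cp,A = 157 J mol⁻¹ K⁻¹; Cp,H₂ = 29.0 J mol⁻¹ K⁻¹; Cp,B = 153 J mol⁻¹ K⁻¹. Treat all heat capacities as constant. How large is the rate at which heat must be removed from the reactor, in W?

Extent of reaction ξ = 0.694 × 1000 = 694 mol/h
Reaction term: ξ·ΔH°_rxn = 694 × -154 = -106880 kJ/h
Sensible, feed 133→25 °C: -20088 kJ/h
Outlet flows (mol/h): A 306, H₂ 306, B 694
Sensible, products 25→143 °C: 19246 kJ/h
Q = ΔH = -107720 kJ/h = -29.922 kW
Heat removed = 29922 W

Q_out = 29900 W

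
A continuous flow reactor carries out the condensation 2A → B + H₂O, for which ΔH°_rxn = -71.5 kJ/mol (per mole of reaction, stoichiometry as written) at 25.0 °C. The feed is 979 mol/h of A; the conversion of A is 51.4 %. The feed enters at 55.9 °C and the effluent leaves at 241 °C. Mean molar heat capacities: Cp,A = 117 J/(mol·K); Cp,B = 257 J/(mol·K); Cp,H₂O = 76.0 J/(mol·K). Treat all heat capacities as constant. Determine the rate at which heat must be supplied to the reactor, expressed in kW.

Q_in = 2.39 kW

Extent of reaction ξ = 0.514 × 979 / 2 = 251.6 mol/h
Reaction term: ξ·ΔH°_rxn = 251.6 × -71.5 = -17990 kJ/h
Sensible, feed 55.9→25 °C: -3539.4 kJ/h
Outlet flows (mol/h): A 475.79, B 251.6, H₂O 251.6
Sensible, products 25→241 °C: 30122 kJ/h
Q = ΔH = 8592.6 kJ/h = 2.3868 kW
Heat supplied = 2.3868 kW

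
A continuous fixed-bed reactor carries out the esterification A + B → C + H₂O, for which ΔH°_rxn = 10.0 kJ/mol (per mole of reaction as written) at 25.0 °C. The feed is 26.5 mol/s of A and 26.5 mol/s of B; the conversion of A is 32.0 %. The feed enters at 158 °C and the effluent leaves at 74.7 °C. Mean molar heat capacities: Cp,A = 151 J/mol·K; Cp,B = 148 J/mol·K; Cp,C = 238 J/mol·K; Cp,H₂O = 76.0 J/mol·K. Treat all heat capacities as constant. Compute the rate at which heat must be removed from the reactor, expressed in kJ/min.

Q_out = 34100 kJ/min

Extent of reaction ξ = 0.320 × 26.5 = 8.48 mol/s
Reaction term: ξ·ΔH°_rxn = 8.48 × 10.0 = 84.8 kJ/s
Sensible, feed 158→25 °C: -1053.8 kJ/s
Outlet flows (mol/s): A 18.02, B 18.02, C 8.48, H₂O 8.48
Sensible, products 25→74.7 °C: 400.12 kJ/s
Q = ΔH = -568.91 kJ/s = -568.91 kW
Heat removed = 34134 kJ/min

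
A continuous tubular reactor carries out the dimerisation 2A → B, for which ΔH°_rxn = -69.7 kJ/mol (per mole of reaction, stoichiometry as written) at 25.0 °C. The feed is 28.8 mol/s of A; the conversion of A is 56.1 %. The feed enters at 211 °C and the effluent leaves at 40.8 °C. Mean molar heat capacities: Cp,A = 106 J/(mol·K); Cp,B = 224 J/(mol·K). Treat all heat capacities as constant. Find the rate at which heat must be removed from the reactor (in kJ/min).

Extent of reaction ξ = 0.561 × 28.8 / 2 = 8.0784 mol/s
Reaction term: ξ·ΔH°_rxn = 8.0784 × -69.7 = -563.06 kJ/s
Sensible, feed 211→25 °C: -567.82 kJ/s
Outlet flows (mol/s): A 12.643, B 8.0784
Sensible, products 25→40.8 °C: 49.766 kJ/s
Q = ΔH = -1081.1 kJ/s = -1081.1 kW
Heat removed = 64867 kJ/min

Q_out = 64900 kJ/min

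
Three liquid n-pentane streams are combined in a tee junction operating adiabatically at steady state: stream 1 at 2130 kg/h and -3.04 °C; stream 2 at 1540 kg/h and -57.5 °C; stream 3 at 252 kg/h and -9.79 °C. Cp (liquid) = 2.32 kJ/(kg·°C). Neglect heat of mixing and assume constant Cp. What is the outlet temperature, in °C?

No heat crosses the boundary, so H_out = H_in.
Σ ṁᵢCp,ᵢTᵢ = 2130×2.32×-3.04 + 1540×2.32×-57.5 + 252×2.32×-9.79 = -226180
Σ ṁᵢCp,ᵢ = 2130×2.32 + 1540×2.32 + 252×2.32 = 9099
T_out = -226180 / 9099 = -24.858 °C

T_out = -24.9 °C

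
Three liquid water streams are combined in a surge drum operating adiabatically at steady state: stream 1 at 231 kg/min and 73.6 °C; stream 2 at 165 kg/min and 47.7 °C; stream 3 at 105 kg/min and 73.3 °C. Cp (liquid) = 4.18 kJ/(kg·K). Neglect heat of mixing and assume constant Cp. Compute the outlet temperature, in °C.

Energy balance with Q = 0: Σ ṁᵢCp,ᵢ(T_out − Tᵢ) = 0
Σ ṁᵢCp,ᵢTᵢ = 231×4.18×73.6 + 165×4.18×47.7 + 105×4.18×73.3 = 136140
Σ ṁᵢCp,ᵢ = 231×4.18 + 165×4.18 + 105×4.18 = 2094.2
T_out = 136140 / 2094.2 = 65.007 °C

T_out = 65.0 °C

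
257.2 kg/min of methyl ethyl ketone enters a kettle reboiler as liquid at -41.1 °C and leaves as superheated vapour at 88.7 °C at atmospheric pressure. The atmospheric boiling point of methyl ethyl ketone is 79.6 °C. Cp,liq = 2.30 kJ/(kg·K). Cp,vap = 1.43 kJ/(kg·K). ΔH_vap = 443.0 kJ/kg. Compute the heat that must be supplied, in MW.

Q = 3.14 MW

liquid -41.1→79.6 °C: 277.61 kJ/kg
vaporisation at 79.6 °C: 443 kJ/kg
vapour 79.6→88.7 °C: 13.013 kJ/kg
Δh = 277.61 + 443 + 13.013 = 733.62 kJ/kg
Q = ṁ·Δh = 257.2 kg/min × 733.62 kJ/kg = 188690 kJ/min
|Q| = 3144.8 kW = 3.1448 MW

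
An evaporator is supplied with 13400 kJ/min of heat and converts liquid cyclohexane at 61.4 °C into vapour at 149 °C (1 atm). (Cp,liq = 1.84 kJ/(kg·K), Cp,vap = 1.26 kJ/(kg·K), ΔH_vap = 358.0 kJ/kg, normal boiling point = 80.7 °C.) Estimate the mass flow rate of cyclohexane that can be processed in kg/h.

Δh = 1.84×(80.7−61.4) + 358.0 + 1.26×(149−80.7) = 479.57 kJ/kg
Q = 13400 kJ/min = 223.33 kJ/s = 804000 kJ/h
ṁ = Q/Δh = 804000 / 479.57 = 1676.5 kg/h

ṁ = 1680 kg/h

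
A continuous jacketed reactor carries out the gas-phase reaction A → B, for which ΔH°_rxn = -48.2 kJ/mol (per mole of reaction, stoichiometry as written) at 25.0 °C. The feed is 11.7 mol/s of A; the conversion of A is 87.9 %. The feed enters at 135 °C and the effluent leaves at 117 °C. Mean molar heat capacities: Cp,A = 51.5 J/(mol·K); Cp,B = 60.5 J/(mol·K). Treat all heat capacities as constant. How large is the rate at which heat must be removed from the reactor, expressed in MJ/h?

Q_out = 1790 MJ/h

Extent of reaction ξ = 0.879 × 11.7 = 10.284 mol/s
Reaction term: ξ·ΔH°_rxn = 10.284 × -48.2 = -495.7 kJ/s
Sensible, feed 135→25 °C: -66.281 kJ/s
Outlet flows (mol/s): A 1.4157, B 10.284
Sensible, products 25→117 °C: 63.95 kJ/s
Q = ΔH = -498.03 kJ/s = -498.03 kW
Heat removed = 1792.9 MJ/h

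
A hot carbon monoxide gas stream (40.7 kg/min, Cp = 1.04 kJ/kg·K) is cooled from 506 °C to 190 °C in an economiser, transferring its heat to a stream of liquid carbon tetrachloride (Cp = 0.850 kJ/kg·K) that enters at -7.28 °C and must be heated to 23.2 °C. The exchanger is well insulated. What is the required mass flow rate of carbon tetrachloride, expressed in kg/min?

Heat released by hot stream: Q = 40.7 × 1.04 × (506 − 190) = 13376 kJ/min
Energy balance on cold side (adiabatic exchanger): Q = ṁ_c·Cp_c·(T_c,out − T_c,in)
ṁ_c = 13376 / [0.850 × (23.2 − -7.28)] = 516.27 kg/min

ṁ_c = 516 kg/min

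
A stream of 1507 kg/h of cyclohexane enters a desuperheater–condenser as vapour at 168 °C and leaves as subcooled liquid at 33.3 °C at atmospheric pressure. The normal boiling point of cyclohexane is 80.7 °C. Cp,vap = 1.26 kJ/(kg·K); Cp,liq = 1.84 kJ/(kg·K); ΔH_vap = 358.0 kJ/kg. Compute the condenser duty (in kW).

vapour 168→80.7 °C: -110 kJ/kg
condensation at 80.7 °C: -358 kJ/kg
liquid 80.7→33.3 °C: -87.216 kJ/kg
Δh = -110 + -358 + -87.216 = -555.21 kJ/kg
Q = ṁ·Δh = 1507 kg/h × -555.21 kJ/kg = -836710 kJ/h
|Q| = 232.42 kW

Q_c = 232 kW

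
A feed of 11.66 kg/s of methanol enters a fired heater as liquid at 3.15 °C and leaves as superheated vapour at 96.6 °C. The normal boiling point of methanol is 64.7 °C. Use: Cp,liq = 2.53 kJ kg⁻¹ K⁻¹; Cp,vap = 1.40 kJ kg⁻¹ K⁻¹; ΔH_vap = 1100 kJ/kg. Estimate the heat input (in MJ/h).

liquid 3.15→64.7 °C: 155.72 kJ/kg
vaporisation at 64.7 °C: 1100 kJ/kg
vapour 64.7→96.6 °C: 44.66 kJ/kg
Δh = 155.72 + 1100 + 44.66 = 1300.4 kJ/kg
Q = ṁ·Δh = 11.66 kg/s × 1300.4 kJ/kg = 15162 kJ/s
|Q| = 15162 kW = 54585 MJ/h

Q = 54600 MJ/h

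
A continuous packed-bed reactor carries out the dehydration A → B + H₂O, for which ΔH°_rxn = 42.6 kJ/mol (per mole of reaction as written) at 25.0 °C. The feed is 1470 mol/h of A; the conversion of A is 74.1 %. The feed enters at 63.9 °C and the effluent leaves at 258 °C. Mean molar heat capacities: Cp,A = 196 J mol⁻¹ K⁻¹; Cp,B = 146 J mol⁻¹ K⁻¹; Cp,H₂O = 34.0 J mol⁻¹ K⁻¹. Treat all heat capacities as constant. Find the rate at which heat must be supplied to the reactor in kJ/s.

Extent of reaction ξ = 0.741 × 1470 = 1089.3 mol/h
Reaction term: ξ·ΔH°_rxn = 1089.3 × 42.6 = 46403 kJ/h
Sensible, feed 63.9→25 °C: -11208 kJ/h
Outlet flows (mol/h): A 380.73, B 1089.3, H₂O 1089.3
Sensible, products 25→258 °C: 63071 kJ/h
Q = ΔH = 98266 kJ/h = 27.296 kW
Heat supplied = 27.296 kJ/s

Q_in = 27.3 kJ/s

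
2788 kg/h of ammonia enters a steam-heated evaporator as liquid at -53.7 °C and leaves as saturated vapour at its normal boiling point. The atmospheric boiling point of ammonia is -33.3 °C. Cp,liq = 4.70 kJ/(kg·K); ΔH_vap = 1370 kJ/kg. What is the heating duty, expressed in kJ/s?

liquid -53.7→-33.3 °C: 95.88 kJ/kg
vaporisation at -33.3 °C: 1370 kJ/kg
Δh = 95.88 + 1370 = 1465.9 kJ/kg
Q = ṁ·Δh = 2788 kg/h × 1465.9 kJ/kg = 4.0869e+06 kJ/h
|Q| = 1135.2 kW

Q = 1140 kJ/s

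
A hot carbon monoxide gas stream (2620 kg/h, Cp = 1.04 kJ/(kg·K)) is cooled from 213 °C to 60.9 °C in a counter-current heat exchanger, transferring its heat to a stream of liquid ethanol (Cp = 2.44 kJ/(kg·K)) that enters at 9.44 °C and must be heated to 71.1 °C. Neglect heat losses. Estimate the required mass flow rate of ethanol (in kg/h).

Heat released by hot stream: Q = 2620 × 1.04 × (213 − 60.9) = 414440 kJ/h
Energy balance on cold side (adiabatic exchanger): Q = ṁ_c·Cp_c·(T_c,out − T_c,in)
ṁ_c = 414440 / [2.44 × (71.1 − 9.44)] = 2754.7 kg/h

ṁ_c = 2750 kg/h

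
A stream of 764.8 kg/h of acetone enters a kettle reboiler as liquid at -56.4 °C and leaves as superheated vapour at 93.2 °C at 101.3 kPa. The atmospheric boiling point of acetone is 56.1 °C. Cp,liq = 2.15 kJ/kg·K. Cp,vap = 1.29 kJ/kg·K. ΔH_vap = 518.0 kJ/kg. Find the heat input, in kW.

liquid -56.4→56.1 °C: 241.88 kJ/kg
vaporisation at 56.1 °C: 518 kJ/kg
vapour 56.1→93.2 °C: 47.859 kJ/kg
Δh = 241.88 + 518 + 47.859 = 807.73 kJ/kg
Q = ṁ·Δh = 764.8 kg/h × 807.73 kJ/kg = 617750 kJ/h
|Q| = 171.6 kW

Q = 172 kW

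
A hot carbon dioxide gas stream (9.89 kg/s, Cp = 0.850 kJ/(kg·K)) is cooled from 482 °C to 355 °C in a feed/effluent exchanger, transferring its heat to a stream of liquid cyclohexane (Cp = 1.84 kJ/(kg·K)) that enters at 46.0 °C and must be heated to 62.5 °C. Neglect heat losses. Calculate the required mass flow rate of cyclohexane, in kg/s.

Heat released by hot stream: Q = 9.89 × 0.850 × (482 − 355) = 1067.6 kJ/s
Energy balance on cold side (adiabatic exchanger): Q = ṁ_c·Cp_c·(T_c,out − T_c,in)
ṁ_c = 1067.6 / [1.84 × (62.5 − 46.0)] = 35.166 kg/s

ṁ_c = 35.2 kg/s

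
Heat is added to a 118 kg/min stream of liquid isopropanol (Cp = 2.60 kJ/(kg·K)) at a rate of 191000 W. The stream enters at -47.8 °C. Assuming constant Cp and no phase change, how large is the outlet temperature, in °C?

T_out = -10.4 °C

Q = 191000 W = 11460 kJ/min
ΔT = Q/(ṁ·Cp) = 11460/(118×2.60) = 37.353 K
T_out = -47.8 + 37.353 = -10.447 °C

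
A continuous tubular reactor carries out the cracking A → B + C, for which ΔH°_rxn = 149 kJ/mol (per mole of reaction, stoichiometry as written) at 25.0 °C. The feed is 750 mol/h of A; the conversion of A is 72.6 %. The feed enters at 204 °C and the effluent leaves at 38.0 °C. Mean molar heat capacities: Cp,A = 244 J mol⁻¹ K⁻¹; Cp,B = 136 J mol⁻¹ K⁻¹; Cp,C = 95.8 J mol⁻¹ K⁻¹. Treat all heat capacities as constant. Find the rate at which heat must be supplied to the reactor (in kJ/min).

Q_in = 844 kJ/min

Extent of reaction ξ = 0.726 × 750 = 544.5 mol/h
Reaction term: ξ·ΔH°_rxn = 544.5 × 149 = 81130 kJ/h
Sensible, feed 204→25 °C: -32757 kJ/h
Outlet flows (mol/h): A 205.5, B 544.5, C 544.5
Sensible, products 25→38.0 °C: 2292.6 kJ/h
Q = ΔH = 50666 kJ/h = 14.074 kW
Heat supplied = 844.44 kJ/min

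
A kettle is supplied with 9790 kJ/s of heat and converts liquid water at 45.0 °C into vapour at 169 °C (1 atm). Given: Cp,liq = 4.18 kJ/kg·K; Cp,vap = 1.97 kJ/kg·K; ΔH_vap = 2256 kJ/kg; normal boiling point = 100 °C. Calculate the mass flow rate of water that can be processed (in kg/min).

Δh = 4.18×(100−45.0) + 2256 + 1.97×(169−100) = 2621.8 kJ/kg
Q = 9790 kJ/s = 9790 kJ/s = 587400 kJ/min
ṁ = Q/Δh = 587400 / 2621.8 = 224.04 kg/min

ṁ = 224 kg/min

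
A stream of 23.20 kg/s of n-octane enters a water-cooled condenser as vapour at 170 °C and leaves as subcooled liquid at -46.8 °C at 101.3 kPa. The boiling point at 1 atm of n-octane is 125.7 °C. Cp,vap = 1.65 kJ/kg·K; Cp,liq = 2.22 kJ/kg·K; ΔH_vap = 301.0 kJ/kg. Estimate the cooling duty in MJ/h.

Q_c = 63200 MJ/h

vapour 170→125.7 °C: -73.095 kJ/kg
condensation at 125.7 °C: -301 kJ/kg
liquid 125.7→-46.8 °C: -382.95 kJ/kg
Δh = -73.095 + -301 + -382.95 = -757.05 kJ/kg
Q = ṁ·Δh = 23.20 kg/s × -757.05 kJ/kg = -17563 kJ/s
|Q| = 17563 kW = 63228 MJ/h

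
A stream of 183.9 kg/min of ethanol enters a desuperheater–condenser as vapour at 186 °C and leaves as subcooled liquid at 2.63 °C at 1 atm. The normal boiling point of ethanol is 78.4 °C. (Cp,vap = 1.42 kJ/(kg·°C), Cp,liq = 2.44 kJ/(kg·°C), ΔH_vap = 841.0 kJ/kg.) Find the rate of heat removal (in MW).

Q_c = 3.61 MW

vapour 186→78.4 °C: -152.79 kJ/kg
condensation at 78.4 °C: -841 kJ/kg
liquid 78.4→2.63 °C: -184.88 kJ/kg
Δh = -152.79 + -841 + -184.88 = -1178.7 kJ/kg
Q = ṁ·Δh = 183.9 kg/min × -1178.7 kJ/kg = -216760 kJ/min
|Q| = 3612.6 kW = 3.6126 MW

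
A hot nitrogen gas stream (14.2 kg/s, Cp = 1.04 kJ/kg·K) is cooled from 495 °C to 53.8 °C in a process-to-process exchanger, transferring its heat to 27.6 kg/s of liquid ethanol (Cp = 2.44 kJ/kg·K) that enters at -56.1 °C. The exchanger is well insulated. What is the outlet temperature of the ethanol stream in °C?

Heat released by hot stream: Q = 14.2 × 1.04 × (495 − 53.8) = 6515.6 kJ/s
Energy balance on cold side (adiabatic exchanger): Q = ṁ_c·Cp_c·(T_c,out − T_c,in)
T_c,out = -56.1 + 6515.6/(27.6 × 2.44) = 40.652 °C

T_c,out = 40.7 °C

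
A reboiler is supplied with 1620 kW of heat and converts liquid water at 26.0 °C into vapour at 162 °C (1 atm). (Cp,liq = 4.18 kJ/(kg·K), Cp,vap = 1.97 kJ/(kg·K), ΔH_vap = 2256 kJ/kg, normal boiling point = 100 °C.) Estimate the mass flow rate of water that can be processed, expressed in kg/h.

ṁ = 2170 kg/h

Δh = 4.18×(100−26.0) + 2256 + 1.97×(162−100) = 2687.5 kJ/kg
Q = 1620 kW = 1620 kJ/s = 5.832e+06 kJ/h
ṁ = Q/Δh = 5.832e+06 / 2687.5 = 2170.1 kg/h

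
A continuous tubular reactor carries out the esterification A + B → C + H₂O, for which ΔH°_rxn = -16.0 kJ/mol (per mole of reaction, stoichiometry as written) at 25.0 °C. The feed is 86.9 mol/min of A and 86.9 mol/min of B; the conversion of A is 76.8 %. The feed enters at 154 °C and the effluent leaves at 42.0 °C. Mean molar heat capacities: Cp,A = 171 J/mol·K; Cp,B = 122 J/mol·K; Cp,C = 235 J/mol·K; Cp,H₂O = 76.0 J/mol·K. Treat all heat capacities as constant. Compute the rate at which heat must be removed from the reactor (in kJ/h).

Extent of reaction ξ = 0.768 × 86.9 = 66.739 mol/min
Reaction term: ξ·ΔH°_rxn = 66.739 × -16.0 = -1067.8 kJ/min
Sensible, feed 154→25 °C: -3284.6 kJ/min
Outlet flows (mol/min): A 20.161, B 20.161, C 66.739, H₂O 66.739
Sensible, products 25→42.0 °C: 453.27 kJ/min
Q = ΔH = -3899.1 kJ/min = -64.985 kW
Heat removed = 233950 kJ/h

Q_out = 234000 kJ/h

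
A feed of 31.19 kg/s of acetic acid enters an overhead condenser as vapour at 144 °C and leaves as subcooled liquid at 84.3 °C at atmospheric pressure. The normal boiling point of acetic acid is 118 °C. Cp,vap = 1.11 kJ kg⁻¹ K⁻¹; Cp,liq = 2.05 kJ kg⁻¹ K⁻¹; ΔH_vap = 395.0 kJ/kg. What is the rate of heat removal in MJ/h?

Q_c = 55300 MJ/h

vapour 144→118 °C: -28.86 kJ/kg
condensation at 118 °C: -395 kJ/kg
liquid 118→84.3 °C: -69.085 kJ/kg
Δh = -28.86 + -395 + -69.085 = -492.94 kJ/kg
Q = ṁ·Δh = 31.19 kg/s × -492.94 kJ/kg = -15375 kJ/s
|Q| = 15375 kW = 55350 MJ/h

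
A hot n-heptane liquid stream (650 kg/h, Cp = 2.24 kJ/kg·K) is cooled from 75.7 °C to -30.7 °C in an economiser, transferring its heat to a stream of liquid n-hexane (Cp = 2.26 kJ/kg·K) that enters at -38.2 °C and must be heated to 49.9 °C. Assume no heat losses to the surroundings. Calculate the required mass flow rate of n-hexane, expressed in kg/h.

ṁ_c = 778 kg/h

Heat released by hot stream: Q = 650 × 2.24 × (75.7 − -30.7) = 154920 kJ/h
Energy balance on cold side (adiabatic exchanger): Q = ṁ_c·Cp_c·(T_c,out − T_c,in)
ṁ_c = 154920 / [2.26 × (49.9 − -38.2)] = 778.07 kg/h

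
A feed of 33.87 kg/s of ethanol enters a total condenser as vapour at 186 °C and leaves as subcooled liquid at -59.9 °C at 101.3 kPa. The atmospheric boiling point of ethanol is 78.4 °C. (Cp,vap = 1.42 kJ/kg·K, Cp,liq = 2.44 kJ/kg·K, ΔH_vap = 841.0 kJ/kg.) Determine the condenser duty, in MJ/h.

Q_c = 162000 MJ/h

vapour 186→78.4 °C: -152.79 kJ/kg
condensation at 78.4 °C: -841 kJ/kg
liquid 78.4→-59.9 °C: -337.45 kJ/kg
Δh = -152.79 + -841 + -337.45 = -1331.2 kJ/kg
Q = ṁ·Δh = 33.87 kg/s × -1331.2 kJ/kg = -45089 kJ/s
|Q| = 45089 kW = 162320 MJ/h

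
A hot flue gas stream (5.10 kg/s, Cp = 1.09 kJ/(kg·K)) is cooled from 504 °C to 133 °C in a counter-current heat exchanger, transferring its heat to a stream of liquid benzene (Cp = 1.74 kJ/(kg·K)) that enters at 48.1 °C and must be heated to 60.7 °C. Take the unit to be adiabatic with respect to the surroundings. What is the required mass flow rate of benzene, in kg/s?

ṁ_c = 94.1 kg/s

Heat released by hot stream: Q = 5.10 × 1.09 × (504 − 133) = 2062.4 kJ/s
Energy balance on cold side (adiabatic exchanger): Q = ṁ_c·Cp_c·(T_c,out − T_c,in)
ṁ_c = 2062.4 / [1.74 × (60.7 − 48.1)] = 94.07 kg/s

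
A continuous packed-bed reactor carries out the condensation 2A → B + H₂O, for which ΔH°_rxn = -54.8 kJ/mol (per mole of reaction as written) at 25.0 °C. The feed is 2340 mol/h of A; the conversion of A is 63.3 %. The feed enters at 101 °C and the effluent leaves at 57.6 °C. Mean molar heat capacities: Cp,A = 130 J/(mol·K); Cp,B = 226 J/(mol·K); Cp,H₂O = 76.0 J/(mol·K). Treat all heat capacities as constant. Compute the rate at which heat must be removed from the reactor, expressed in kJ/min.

Q_out = 880 kJ/min

Extent of reaction ξ = 0.633 × 2340 / 2 = 740.61 mol/h
Reaction term: ξ·ΔH°_rxn = 740.61 × -54.8 = -40585 kJ/h
Sensible, feed 101→25 °C: -23119 kJ/h
Outlet flows (mol/h): A 858.78, B 740.61, H₂O 740.61
Sensible, products 25→57.6 °C: 10931 kJ/h
Q = ΔH = -52774 kJ/h = -14.659 kW
Heat removed = 879.56 kJ/min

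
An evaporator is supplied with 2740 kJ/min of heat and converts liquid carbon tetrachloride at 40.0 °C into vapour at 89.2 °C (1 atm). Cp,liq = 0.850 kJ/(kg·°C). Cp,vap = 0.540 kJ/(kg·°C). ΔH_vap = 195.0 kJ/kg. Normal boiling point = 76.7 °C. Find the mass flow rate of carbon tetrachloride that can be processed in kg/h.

Δh = 0.850×(76.7−40.0) + 195.0 + 0.540×(89.2−76.7) = 232.94 kJ/kg
Q = 2740 kJ/min = 45.667 kJ/s = 164400 kJ/h
ṁ = Q/Δh = 164400 / 232.94 = 705.75 kg/h

ṁ = 706 kg/h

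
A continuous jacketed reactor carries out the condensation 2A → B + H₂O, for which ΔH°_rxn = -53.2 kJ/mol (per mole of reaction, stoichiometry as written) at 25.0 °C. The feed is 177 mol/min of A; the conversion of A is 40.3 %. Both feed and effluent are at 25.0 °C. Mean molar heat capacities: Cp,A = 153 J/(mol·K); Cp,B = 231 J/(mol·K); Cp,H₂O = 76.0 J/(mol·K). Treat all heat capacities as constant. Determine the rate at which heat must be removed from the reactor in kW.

Q_out = 31.6 kW

Extent of reaction ξ = 0.403 × 177 / 2 = 35.666 mol/min
Reaction term: ξ·ΔH°_rxn = 35.666 × -53.2 = -1897.4 kJ/min
Q = ΔH = -1897.4 kJ/min = -31.623 kW
Heat removed = 31.623 kW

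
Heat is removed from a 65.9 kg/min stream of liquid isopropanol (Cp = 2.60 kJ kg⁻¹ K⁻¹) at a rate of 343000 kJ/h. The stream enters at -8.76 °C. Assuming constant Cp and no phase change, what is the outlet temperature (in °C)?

T_out = -42.1 °C

Q = 343000 kJ/h = 5716.7 kJ/min
ΔT = Q/(ṁ·Cp) = 5716.7/(65.9×2.60) = 33.364 K
T_out = -8.76 − 33.364 = -42.124 °C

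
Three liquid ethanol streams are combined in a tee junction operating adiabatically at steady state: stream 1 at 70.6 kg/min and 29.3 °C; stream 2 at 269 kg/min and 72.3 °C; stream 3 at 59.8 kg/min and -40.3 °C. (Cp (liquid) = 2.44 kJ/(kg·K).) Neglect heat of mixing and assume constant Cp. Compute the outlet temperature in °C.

T_out = 47.8 °C

Adiabatic, steady state ⇒ Σ ṁᵢCp,ᵢ(T_out − Tᵢ) = 0
T_out = Σ ṁᵢCp,ᵢTᵢ / Σ ṁᵢCp,ᵢ
      = 46622 / 974.54 = 47.84 °C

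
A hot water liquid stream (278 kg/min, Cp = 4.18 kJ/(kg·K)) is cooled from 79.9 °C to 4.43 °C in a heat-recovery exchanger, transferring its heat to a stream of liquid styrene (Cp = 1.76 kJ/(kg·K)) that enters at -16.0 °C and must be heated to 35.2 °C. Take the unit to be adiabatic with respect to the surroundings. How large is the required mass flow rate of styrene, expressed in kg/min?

ṁ_c = 973 kg/min

Heat released by hot stream: Q = 278 × 4.18 × (79.9 − 4.43) = 87699 kJ/min
Energy balance on cold side (adiabatic exchanger): Q = ṁ_c·Cp_c·(T_c,out − T_c,in)
ṁ_c = 87699 / [1.76 × (35.2 − -16.0)] = 973.22 kg/min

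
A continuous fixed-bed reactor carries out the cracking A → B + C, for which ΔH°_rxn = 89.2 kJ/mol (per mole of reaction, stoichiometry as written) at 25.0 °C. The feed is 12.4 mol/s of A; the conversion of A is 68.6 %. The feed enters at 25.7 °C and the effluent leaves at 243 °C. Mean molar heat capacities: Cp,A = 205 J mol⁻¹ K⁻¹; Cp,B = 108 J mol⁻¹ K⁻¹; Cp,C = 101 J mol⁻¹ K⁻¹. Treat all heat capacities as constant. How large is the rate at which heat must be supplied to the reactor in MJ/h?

Extent of reaction ξ = 0.686 × 12.4 = 8.5064 mol/s
Reaction term: ξ·ΔH°_rxn = 8.5064 × 89.2 = 758.77 kJ/s
Sensible, feed 25.7→25 °C: -1.7794 kJ/s
Outlet flows (mol/s): A 3.8936, B 8.5064, C 8.5064
Sensible, products 25→243 °C: 561.57 kJ/s
Q = ΔH = 1318.6 kJ/s = 1318.6 kW
Heat supplied = 4746.8 MJ/h

Q_in = 4750 MJ/h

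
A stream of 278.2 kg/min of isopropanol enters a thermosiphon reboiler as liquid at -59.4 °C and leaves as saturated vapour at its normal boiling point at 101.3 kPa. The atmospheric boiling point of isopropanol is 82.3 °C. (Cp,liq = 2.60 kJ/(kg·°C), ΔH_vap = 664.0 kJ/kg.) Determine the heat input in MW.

liquid -59.4→82.3 °C: 368.42 kJ/kg
vaporisation at 82.3 °C: 664 kJ/kg
Δh = 368.42 + 664 = 1032.4 kJ/kg
Q = ṁ·Δh = 278.2 kg/min × 1032.4 kJ/kg = 287220 kJ/min
|Q| = 4787 kW = 4.787 MW

Q = 4.79 MW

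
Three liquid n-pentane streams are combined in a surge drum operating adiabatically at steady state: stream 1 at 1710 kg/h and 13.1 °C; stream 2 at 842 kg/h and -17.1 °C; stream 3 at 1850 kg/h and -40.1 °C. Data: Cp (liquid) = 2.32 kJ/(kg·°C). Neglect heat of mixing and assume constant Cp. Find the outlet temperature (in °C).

Energy balance with Q = 0: Σ ṁᵢCp,ᵢ(T_out − Tᵢ) = 0
Σ ṁᵢCp,ᵢTᵢ = 1710×2.32×13.1 + 842×2.32×-17.1 + 1850×2.32×-40.1 = -153540
Σ ṁᵢCp,ᵢ = 1710×2.32 + 842×2.32 + 1850×2.32 = 10213
T_out = -153540 / 10213 = -15.035 °C

T_out = -15.0 °C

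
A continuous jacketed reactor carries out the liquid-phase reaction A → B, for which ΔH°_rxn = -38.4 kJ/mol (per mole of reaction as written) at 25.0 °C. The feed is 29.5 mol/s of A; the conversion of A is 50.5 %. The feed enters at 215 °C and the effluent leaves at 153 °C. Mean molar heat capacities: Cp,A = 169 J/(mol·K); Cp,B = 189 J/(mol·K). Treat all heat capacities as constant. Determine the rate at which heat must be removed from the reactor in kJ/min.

Extent of reaction ξ = 0.505 × 29.5 = 14.898 mol/s
Reaction term: ξ·ΔH°_rxn = 14.898 × -38.4 = -572.06 kJ/s
Sensible, feed 215→25 °C: -947.25 kJ/s
Outlet flows (mol/s): A 14.602, B 14.898
Sensible, products 25→153 °C: 676.28 kJ/s
Q = ΔH = -843.03 kJ/s = -843.03 kW
Heat removed = 50582 kJ/min

Q_out = 50600 kJ/min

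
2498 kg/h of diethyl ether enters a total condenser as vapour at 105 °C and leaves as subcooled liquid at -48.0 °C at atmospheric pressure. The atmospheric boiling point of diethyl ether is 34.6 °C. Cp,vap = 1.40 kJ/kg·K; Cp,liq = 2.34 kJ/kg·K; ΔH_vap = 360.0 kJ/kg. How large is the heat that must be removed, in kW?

Q_c = 452 kW

vapour 105→34.6 °C: -98.56 kJ/kg
condensation at 34.6 °C: -360 kJ/kg
liquid 34.6→-48.0 °C: -193.28 kJ/kg
Δh = -98.56 + -360 + -193.28 = -651.84 kJ/kg
Q = ṁ·Δh = 2498 kg/h × -651.84 kJ/kg = -1.6283e+06 kJ/h
|Q| = 452.31 kW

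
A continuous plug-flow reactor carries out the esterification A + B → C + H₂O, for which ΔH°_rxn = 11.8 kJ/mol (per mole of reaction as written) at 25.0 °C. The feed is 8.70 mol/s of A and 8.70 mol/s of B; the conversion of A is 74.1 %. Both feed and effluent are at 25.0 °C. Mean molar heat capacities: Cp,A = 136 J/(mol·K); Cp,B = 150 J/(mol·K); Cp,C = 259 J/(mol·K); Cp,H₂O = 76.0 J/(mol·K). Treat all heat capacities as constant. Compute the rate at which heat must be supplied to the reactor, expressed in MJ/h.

Extent of reaction ξ = 0.741 × 8.70 = 6.4467 mol/s
Reaction term: ξ·ΔH°_rxn = 6.4467 × 11.8 = 76.071 kJ/s
Q = ΔH = 76.071 kJ/s = 76.071 kW
Heat supplied = 273.86 MJ/h

Q_in = 274 MJ/h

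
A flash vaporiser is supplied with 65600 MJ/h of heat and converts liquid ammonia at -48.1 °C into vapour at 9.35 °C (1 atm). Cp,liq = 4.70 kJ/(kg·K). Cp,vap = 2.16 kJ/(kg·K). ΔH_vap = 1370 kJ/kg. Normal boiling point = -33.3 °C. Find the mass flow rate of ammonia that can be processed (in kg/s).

ṁ = 11.9 kg/s

Δh = 4.70×(-33.3−-48.1) + 1370 + 2.16×(9.35−-33.3) = 1531.7 kJ/kg
Q = 65600 MJ/h = 18222 kJ/s = 18222 kJ/s
ṁ = Q/Δh = 18222 / 1531.7 = 11.897 kg/s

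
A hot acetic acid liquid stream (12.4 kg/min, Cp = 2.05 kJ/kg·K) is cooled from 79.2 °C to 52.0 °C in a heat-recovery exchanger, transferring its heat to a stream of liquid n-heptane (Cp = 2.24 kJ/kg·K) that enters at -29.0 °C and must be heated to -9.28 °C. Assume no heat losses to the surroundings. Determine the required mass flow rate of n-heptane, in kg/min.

ṁ_c = 15.7 kg/min

Heat released by hot stream: Q = 12.4 × 2.05 × (79.2 − 52.0) = 691.42 kJ/min
Energy balance on cold side (adiabatic exchanger): Q = ṁ_c·Cp_c·(T_c,out − T_c,in)
ṁ_c = 691.42 / [2.24 × (-9.28 − -29.0)] = 15.653 kg/min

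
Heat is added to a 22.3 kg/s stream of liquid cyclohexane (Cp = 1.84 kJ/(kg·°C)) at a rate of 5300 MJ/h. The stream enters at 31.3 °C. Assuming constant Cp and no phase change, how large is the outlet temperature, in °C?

Q = 5300 MJ/h = 1472.2 kJ/s
ΔT = Q/(ṁ·Cp) = 1472.2/(22.3×1.84) = 35.88 K
T_out = 31.3 + 35.88 = 67.18 °C

T_out = 67.2 °C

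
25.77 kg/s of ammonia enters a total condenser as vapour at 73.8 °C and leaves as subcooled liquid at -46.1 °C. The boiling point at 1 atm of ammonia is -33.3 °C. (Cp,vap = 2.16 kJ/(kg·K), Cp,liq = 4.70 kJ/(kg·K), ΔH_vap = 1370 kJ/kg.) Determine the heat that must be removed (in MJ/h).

vapour 73.8→-33.3 °C: -231.34 kJ/kg
condensation at -33.3 °C: -1370 kJ/kg
liquid -33.3→-46.1 °C: -60.16 kJ/kg
Δh = -231.34 + -1370 + -60.16 = -1661.5 kJ/kg
Q = ṁ·Δh = 25.77 kg/s × -1661.5 kJ/kg = -42817 kJ/s
|Q| = 42817 kW = 154140 MJ/h

Q_c = 154000 MJ/h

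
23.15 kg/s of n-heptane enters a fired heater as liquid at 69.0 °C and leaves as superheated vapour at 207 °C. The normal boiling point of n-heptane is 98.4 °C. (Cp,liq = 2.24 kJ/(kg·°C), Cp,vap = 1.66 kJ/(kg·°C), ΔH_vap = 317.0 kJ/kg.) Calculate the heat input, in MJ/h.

liquid 69.0→98.4 °C: 65.856 kJ/kg
vaporisation at 98.4 °C: 317 kJ/kg
vapour 98.4→207 °C: 180.28 kJ/kg
Δh = 65.856 + 317 + 180.28 = 563.13 kJ/kg
Q = ṁ·Δh = 23.15 kg/s × 563.13 kJ/kg = 13037 kJ/s
|Q| = 13037 kW = 46931 MJ/h

Q = 46900 MJ/h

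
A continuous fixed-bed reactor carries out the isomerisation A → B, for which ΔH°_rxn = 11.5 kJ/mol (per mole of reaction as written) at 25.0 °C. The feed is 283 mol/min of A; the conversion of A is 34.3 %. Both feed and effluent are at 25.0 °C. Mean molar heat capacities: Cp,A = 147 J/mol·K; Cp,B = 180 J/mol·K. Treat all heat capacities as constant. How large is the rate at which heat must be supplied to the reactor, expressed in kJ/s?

Extent of reaction ξ = 0.343 × 283 = 97.069 mol/min
Reaction term: ξ·ΔH°_rxn = 97.069 × 11.5 = 1116.3 kJ/min
Q = ΔH = 1116.3 kJ/min = 18.605 kW
Heat supplied = 18.605 kJ/s

Q_in = 18.6 kJ/s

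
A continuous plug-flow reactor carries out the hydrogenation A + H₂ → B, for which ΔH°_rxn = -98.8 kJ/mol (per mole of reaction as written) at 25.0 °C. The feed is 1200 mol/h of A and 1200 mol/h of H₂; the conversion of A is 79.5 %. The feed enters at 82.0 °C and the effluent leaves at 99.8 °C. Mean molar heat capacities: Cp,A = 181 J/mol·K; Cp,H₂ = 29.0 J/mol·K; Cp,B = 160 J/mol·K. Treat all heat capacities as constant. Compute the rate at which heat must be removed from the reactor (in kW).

Extent of reaction ξ = 0.795 × 1200 = 954 mol/h
Reaction term: ξ·ΔH°_rxn = 954 × -98.8 = -94255 kJ/h
Sensible, feed 82.0→25 °C: -14364 kJ/h
Outlet flows (mol/h): A 246, H₂ 246, B 954
Sensible, products 25→99.8 °C: 15282 kJ/h
Q = ΔH = -93338 kJ/h = -25.927 kW
Heat removed = 25.927 kW

Q_out = 25.9 kW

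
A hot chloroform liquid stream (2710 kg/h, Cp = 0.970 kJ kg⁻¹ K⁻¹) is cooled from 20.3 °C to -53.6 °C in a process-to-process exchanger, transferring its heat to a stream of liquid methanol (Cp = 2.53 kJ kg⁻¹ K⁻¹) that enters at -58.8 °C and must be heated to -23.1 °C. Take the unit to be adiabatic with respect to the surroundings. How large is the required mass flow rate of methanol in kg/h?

Heat released by hot stream: Q = 2710 × 0.970 × (20.3 − -53.6) = 194260 kJ/h
Energy balance on cold side (adiabatic exchanger): Q = ṁ_c·Cp_c·(T_c,out − T_c,in)
ṁ_c = 194260 / [2.53 × (-23.1 − -58.8)] = 2150.8 kg/h

ṁ_c = 2150 kg/h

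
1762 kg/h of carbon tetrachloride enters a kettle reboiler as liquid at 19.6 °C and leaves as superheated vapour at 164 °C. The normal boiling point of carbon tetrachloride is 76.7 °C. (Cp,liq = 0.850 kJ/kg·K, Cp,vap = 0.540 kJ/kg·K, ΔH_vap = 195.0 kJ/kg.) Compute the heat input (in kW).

Q = 142 kW

liquid 19.6→76.7 °C: 48.535 kJ/kg
vaporisation at 76.7 °C: 195 kJ/kg
vapour 76.7→164 °C: 47.142 kJ/kg
Δh = 48.535 + 195 + 47.142 = 290.68 kJ/kg
Q = ṁ·Δh = 1762 kg/h × 290.68 kJ/kg = 512170 kJ/h
|Q| = 142.27 kW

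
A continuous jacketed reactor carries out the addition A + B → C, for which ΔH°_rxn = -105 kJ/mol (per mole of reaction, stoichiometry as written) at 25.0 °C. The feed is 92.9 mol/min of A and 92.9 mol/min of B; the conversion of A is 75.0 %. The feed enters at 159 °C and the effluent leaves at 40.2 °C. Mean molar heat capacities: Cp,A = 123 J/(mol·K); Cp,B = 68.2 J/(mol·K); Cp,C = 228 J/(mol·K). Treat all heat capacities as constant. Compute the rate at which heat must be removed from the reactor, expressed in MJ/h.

Q_out = 563 MJ/h

Extent of reaction ξ = 0.750 × 92.9 = 69.675 mol/min
Reaction term: ξ·ΔH°_rxn = 69.675 × -105 = -7315.9 kJ/min
Sensible, feed 159→25 °C: -2380.2 kJ/min
Outlet flows (mol/min): A 23.225, B 23.225, C 69.675
Sensible, products 25→40.2 °C: 308.96 kJ/min
Q = ΔH = -9387.1 kJ/min = -156.45 kW
Heat removed = 563.23 MJ/h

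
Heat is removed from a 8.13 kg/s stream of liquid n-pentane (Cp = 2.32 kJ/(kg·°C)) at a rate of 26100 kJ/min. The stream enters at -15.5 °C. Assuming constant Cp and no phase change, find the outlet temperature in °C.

Q = 26100 kJ/min = 435 kJ/s
ΔT = Q/(ṁ·Cp) = 435/(8.13×2.32) = 23.063 K
T_out = -15.5 − 23.063 = -38.563 °C

T_out = -38.6 °C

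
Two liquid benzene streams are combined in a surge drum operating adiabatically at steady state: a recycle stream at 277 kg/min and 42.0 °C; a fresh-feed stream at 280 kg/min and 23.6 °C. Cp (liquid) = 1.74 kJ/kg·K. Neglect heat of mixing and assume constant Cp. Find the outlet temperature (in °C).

T_out = 32.8 °C

No heat crosses the boundary, so H_out = H_in.
T_out = Σ ṁᵢCp,ᵢTᵢ / Σ ṁᵢCp,ᵢ
      = 31741 / 969.18 = 32.75 °C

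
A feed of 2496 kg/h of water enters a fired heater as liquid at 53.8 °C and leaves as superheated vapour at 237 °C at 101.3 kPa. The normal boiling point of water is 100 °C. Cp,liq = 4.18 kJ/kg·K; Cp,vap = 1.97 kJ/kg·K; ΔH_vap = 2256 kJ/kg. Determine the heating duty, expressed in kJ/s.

Q = 1890 kJ/s

liquid 53.8→100 °C: 193.12 kJ/kg
vaporisation at 100 °C: 2256 kJ/kg
vapour 100→237 °C: 269.89 kJ/kg
Δh = 193.12 + 2256 + 269.89 = 2719 kJ/kg
Q = ṁ·Δh = 2496 kg/h × 2719 kJ/kg = 6.7866e+06 kJ/h
|Q| = 1885.2 kW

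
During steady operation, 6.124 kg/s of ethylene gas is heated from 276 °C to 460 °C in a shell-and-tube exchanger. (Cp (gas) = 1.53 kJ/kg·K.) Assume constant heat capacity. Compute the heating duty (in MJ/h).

Q = 6210 MJ/h

Q = ṁ·Cp·ΔT = 6.124 × 1.53 × (460 − 276) = 1724 kJ/s
Heating duty = 6206.5 MJ/h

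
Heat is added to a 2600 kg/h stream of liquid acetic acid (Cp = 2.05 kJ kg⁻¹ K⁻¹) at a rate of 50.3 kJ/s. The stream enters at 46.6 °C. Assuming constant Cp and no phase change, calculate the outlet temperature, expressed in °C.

T_out = 80.6 °C

Q = 50.3 kJ/s = 181080 kJ/h
ΔT = Q/(ṁ·Cp) = 181080/(2600×2.05) = 33.974 K
T_out = 46.6 + 33.974 = 80.574 °C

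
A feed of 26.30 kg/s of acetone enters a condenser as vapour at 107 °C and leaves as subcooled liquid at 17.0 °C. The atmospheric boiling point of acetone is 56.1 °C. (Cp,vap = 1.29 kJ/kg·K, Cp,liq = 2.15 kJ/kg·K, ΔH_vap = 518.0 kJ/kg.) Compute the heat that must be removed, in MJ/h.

vapour 107→56.1 °C: -65.661 kJ/kg
condensation at 56.1 °C: -518 kJ/kg
liquid 56.1→17.0 °C: -84.065 kJ/kg
Δh = -65.661 + -518 + -84.065 = -667.73 kJ/kg
Q = ṁ·Δh = 26.30 kg/s × -667.73 kJ/kg = -17561 kJ/s
|Q| = 17561 kW = 63220 MJ/h

Q_c = 63200 MJ/h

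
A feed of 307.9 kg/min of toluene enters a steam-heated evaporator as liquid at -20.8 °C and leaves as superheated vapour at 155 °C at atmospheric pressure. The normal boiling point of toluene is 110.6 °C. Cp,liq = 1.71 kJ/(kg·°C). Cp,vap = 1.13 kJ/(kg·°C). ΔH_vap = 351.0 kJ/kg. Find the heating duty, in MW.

liquid -20.8→110.6 °C: 224.69 kJ/kg
vaporisation at 110.6 °C: 351 kJ/kg
vapour 110.6→155 °C: 50.172 kJ/kg
Δh = 224.69 + 351 + 50.172 = 625.87 kJ/kg
Q = ṁ·Δh = 307.9 kg/min × 625.87 kJ/kg = 192700 kJ/min
|Q| = 3211.7 kW = 3.2117 MW

Q = 3.21 MW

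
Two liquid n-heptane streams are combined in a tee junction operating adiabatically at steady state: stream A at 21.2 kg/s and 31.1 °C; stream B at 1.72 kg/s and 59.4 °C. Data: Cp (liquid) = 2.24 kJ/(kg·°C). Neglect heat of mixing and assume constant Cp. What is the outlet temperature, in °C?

T_out = 33.2 °C

No heat crosses the boundary, so H_out = H_in.
Σ ṁᵢCp,ᵢTᵢ = 21.2×2.24×31.1 + 1.72×2.24×59.4 = 1705.7
Σ ṁᵢCp,ᵢ = 21.2×2.24 + 1.72×2.24 = 51.341
T_out = 1705.7 / 51.341 = 33.224 °C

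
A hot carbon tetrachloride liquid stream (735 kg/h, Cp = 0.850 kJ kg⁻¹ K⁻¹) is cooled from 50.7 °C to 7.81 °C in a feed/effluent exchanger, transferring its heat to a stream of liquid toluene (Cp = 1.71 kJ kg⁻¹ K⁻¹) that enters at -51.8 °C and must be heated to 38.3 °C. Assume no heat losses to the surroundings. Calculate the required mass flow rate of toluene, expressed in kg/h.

Heat released by hot stream: Q = 735 × 0.850 × (50.7 − 7.81) = 26796 kJ/h
Energy balance on cold side (adiabatic exchanger): Q = ṁ_c·Cp_c·(T_c,out − T_c,in)
ṁ_c = 26796 / [1.71 × (38.3 − -51.8)] = 173.92 kg/h

ṁ_c = 174 kg/h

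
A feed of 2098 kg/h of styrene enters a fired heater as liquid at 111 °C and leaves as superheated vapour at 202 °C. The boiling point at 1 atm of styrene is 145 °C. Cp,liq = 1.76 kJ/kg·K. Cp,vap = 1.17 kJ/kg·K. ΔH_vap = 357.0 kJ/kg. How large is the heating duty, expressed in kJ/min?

Q = 16900 kJ/min

liquid 111→145 °C: 59.84 kJ/kg
vaporisation at 145 °C: 357 kJ/kg
vapour 145→202 °C: 66.69 kJ/kg
Δh = 59.84 + 357 + 66.69 = 483.53 kJ/kg
Q = ṁ·Δh = 2098 kg/h × 483.53 kJ/kg = 1.0144e+06 kJ/h
|Q| = 281.79 kW = 16907 kJ/min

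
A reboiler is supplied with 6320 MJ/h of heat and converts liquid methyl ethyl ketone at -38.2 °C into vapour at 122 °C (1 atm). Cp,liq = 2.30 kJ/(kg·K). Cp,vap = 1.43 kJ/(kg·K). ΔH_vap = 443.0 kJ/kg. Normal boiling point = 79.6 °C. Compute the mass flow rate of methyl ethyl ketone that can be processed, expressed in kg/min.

ṁ = 136 kg/min

Δh = 2.30×(79.6−-38.2) + 443.0 + 1.43×(122−79.6) = 774.57 kJ/kg
Q = 6320 MJ/h = 1755.6 kJ/s = 105330 kJ/min
ṁ = Q/Δh = 105330 / 774.57 = 135.99 kg/min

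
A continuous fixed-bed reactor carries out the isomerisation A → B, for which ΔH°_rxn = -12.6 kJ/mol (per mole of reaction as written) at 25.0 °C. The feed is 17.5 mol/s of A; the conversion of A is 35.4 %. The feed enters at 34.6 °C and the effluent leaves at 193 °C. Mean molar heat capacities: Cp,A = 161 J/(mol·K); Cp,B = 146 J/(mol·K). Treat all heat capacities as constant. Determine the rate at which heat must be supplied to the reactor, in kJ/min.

Extent of reaction ξ = 0.354 × 17.5 = 6.195 mol/s
Reaction term: ξ·ΔH°_rxn = 6.195 × -12.6 = -78.057 kJ/s
Sensible, feed 34.6→25 °C: -27.048 kJ/s
Outlet flows (mol/s): A 11.305, B 6.195
Sensible, products 25→193 °C: 457.73 kJ/s
Q = ΔH = 352.62 kJ/s = 352.62 kW
Heat supplied = 21157 kJ/min

Q_in = 21200 kJ/min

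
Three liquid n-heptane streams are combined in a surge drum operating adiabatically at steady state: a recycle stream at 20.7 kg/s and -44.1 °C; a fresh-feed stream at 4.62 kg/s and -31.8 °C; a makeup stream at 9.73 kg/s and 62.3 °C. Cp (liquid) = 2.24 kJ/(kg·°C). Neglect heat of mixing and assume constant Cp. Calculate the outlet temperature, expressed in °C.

No heat crosses the boundary, so H_out = H_in.
T_out = Σ ṁᵢCp,ᵢTᵢ / Σ ṁᵢCp,ᵢ
      = -1016.1 / 78.512 = -12.942 °C

T_out = -12.9 °C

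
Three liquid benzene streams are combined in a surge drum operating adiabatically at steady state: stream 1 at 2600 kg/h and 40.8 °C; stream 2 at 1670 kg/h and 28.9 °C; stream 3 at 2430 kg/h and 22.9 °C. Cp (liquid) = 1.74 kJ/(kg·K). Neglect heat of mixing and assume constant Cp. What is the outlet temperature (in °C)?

T_out = 31.3 °C

Adiabatic, steady state ⇒ Σ ṁᵢCp,ᵢ(T_out − Tᵢ) = 0
T_out = Σ ṁᵢCp,ᵢTᵢ / Σ ṁᵢCp,ᵢ
      = 365380 / 11658 = 31.342 °C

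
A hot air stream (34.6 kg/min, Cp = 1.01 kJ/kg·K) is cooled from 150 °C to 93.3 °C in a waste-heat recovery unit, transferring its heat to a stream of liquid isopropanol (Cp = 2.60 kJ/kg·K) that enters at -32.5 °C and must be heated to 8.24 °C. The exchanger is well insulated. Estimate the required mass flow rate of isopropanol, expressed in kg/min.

ṁ_c = 18.7 kg/min

Heat released by hot stream: Q = 34.6 × 1.01 × (150 − 93.3) = 1981.4 kJ/min
Energy balance on cold side (adiabatic exchanger): Q = ṁ_c·Cp_c·(T_c,out − T_c,in)
ṁ_c = 1981.4 / [2.60 × (8.24 − -32.5)] = 18.706 kg/min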